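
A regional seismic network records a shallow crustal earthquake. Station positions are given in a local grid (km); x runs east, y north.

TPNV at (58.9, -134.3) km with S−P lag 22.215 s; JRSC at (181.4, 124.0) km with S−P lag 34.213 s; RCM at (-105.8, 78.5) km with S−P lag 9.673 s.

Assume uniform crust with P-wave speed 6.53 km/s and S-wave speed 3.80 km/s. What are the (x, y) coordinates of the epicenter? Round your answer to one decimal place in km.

(-99.6, -9.2)

Distance from S−P lag: d = Δt · v_P v_S / (v_P − v_S) = Δt · (6.53·3.80)/(6.53−3.80) ≈ 9.0894·Δt.
So d_TPNV = 201.92, d_JRSC = 310.97, d_RCM = 87.92 km.
Circle about each station: (x − 58.9)² + (y + 134.3)² = 201.92²; (x − 181.4)² + (y − 124.0)² = 310.97²; (x + 105.8)² + (y − 78.5)² = 87.92².
Subtracting the TPNV equation from the JRSC and RCM equations removes the quadratic terms:
245.0 x + 516.6 y = -29154.39
-329.4 x + 425.6 y = 28891.95
Solving the 2×2 system: x ≈ -99.6, y ≈ -9.2 km.
Check against TPNV (with the unrounded x, y): √((x − 58.9)²+(y + 134.3)²) = 201.92 ≈ 201.92 km. ✓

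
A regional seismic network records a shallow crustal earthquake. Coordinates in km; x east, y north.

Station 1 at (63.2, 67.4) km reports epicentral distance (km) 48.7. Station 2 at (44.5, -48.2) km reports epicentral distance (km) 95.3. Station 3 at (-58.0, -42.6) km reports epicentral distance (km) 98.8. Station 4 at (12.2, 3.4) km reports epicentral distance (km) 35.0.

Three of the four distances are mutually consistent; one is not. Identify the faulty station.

Station 1

Solve using three stations at a time. Using Station 2, Station 3, Station 4 (subtract circle equations pairwise → linear system) gives (x, y) ≈ (1.0, 36.6).
Distances from that point to each station vs reported:
  Station 1: calculated 69.3 vs reported 48.7 → residual 20.6 km
  Station 2: calculated 95.3 vs reported 95.3 → residual 0.0 km
  Station 3: calculated 98.8 vs reported 98.8 → residual 0.0 km
  Station 4: calculated 35.1 vs reported 35.0 → residual 0.1 km
Station 2, Station 3, Station 4 are mutually consistent (residuals ≈ 0); Station 1 is off by 20.6 km.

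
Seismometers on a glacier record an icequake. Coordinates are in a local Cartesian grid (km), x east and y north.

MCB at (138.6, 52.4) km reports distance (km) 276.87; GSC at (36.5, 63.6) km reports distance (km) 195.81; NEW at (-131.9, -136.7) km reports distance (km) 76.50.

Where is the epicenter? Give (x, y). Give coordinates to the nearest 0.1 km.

(-113.3, -62.5)

Circle about each station: (x − 138.6)² + (y − 52.4)² = 276.87²; (x − 36.5)² + (y − 63.6)² = 195.81²; (x + 131.9)² + (y + 136.7)² = 76.50².
Subtracting the MCB equation from the GSC and NEW equations removes the quadratic terms:
-204.2 x + 22.4 y = 21736.93
-541.0 x − 378.2 y = 84933.53
Solving the 2×2 system: x ≈ -113.3, y ≈ -62.5 km.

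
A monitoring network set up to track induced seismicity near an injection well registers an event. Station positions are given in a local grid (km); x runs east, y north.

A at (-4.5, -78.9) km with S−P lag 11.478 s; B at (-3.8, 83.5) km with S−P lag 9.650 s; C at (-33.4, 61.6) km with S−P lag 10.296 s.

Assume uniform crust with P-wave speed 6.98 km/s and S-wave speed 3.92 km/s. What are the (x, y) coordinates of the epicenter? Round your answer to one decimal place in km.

x ≈ 43.9 km, y ≈ 11.6 km

Distance from S−P lag: d = Δt · v_P v_S / (v_P − v_S) = Δt · (6.98·3.92)/(6.98−3.92) ≈ 8.9417·Δt.
So d_A = 102.63, d_B = 86.29, d_C = 92.06 km.
Circle about each station: (x + 4.5)² + (y + 78.9)² = 102.63²; (x + 3.8)² + (y − 83.5)² = 86.29²; (x + 33.4)² + (y − 61.6)² = 92.06².
Subtracting pairs of circle equations eliminates x²+y² and gives linear equations (the radical axes):
1.4 x + 324.8 y = 3828.18
-57.8 x + 281.0 y = 722.53
Solving the 2×2 system: x ≈ 43.9, y ≈ 11.6 km.
Check against A (with the unrounded x, y): √((x + 4.5)²+(y + 78.9)²) = 102.62 ≈ 102.63 km. ✓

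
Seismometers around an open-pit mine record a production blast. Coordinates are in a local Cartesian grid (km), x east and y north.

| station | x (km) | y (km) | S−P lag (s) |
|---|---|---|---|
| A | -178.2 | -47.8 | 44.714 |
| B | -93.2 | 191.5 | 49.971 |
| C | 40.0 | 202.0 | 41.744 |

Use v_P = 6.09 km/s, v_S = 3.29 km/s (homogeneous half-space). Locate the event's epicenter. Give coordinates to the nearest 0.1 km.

x ≈ 140.2 km, y ≈ -79.4 km

Distance from S−P lag: d = Δt · v_P v_S / (v_P − v_S) = Δt · (6.09·3.29)/(6.09−3.29) ≈ 7.1558·Δt.
So d_A = 319.96, d_B = 357.58, d_C = 298.71 km.
Circle about each station: (x + 178.2)² + (y + 47.8)² = 319.96²; (x + 93.2)² + (y − 191.5)² = 357.58²; (x − 40.0)² + (y − 202.0)² = 298.71².
Subtracting the A equation from the B and C equations removes the quadratic terms:
170.0 x + 478.6 y = -14170.64
436.4 x + 499.6 y = 21510.66
Solving the 2×2 system: x ≈ 140.2, y ≈ -79.4 km.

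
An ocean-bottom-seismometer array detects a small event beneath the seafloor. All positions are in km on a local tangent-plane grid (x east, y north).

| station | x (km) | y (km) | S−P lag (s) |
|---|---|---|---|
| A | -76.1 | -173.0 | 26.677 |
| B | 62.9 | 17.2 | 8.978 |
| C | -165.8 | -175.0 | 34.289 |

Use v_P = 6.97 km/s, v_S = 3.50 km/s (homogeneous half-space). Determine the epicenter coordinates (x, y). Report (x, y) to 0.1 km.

x ≈ 3.1 km, y ≈ -3.0 km

Distance from S−P lag: d = Δt · v_P v_S / (v_P − v_S) = Δt · (6.97·3.50)/(6.97−3.50) ≈ 7.0303·Δt.
So d_A = 187.55, d_B = 63.12, d_C = 241.06 km.
Circle about each station: (x + 76.1)² + (y + 173.0)² = 187.55²; (x − 62.9)² + (y − 17.2)² = 63.12²; (x + 165.8)² + (y + 175.0)² = 241.06².
Subtracting pairs of circle equations eliminates x²+y² and gives linear equations (the radical axes):
278.0 x + 380.4 y = -277.09
-179.4 x − 4.0 y = -540.49
Solving the 2×2 system: x ≈ 3.1, y ≈ -3.0 km.
Check against A (with the unrounded x, y): √((x + 76.1)²+(y + 173.0)²) = 187.55 ≈ 187.55 km. ✓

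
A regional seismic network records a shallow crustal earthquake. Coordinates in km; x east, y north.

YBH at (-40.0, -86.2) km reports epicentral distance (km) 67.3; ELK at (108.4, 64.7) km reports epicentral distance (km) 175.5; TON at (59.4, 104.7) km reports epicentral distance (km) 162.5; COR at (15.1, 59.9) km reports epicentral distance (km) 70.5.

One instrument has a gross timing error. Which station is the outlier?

COR

Solve using three stations at a time. Using YBH, ELK, TON (subtract circle equations pairwise → linear system) gives (x, y) ≈ (-45.7, -19.2).
Distances from that point to each station vs reported:
  YBH: calculated 67.3 vs reported 67.3 → residual 0.0 km
  ELK: calculated 175.5 vs reported 175.5 → residual 0.0 km
  TON: calculated 162.5 vs reported 162.5 → residual 0.0 km
  COR: calculated 99.8 vs reported 70.5 → residual 29.3 km
YBH, ELK, TON are mutually consistent (residuals ≈ 0); COR is off by 29.3 km.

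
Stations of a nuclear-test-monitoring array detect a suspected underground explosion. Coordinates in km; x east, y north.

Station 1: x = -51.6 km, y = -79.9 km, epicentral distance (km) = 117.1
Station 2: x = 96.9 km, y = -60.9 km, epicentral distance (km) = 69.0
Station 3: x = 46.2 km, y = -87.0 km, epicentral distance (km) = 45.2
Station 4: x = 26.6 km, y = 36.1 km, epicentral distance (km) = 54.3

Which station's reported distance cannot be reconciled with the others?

Solve using three stations at a time. Using Station 1, Station 2, Station 4 (subtract circle equations pairwise → linear system) gives (x, y) ≈ (45.7, -14.7).
Distances from that point to each station vs reported:
  Station 1: calculated 117.1 vs reported 117.1 → residual 0.0 km
  Station 2: calculated 69.0 vs reported 69.0 → residual 0.0 km
  Station 3: calculated 72.3 vs reported 45.2 → residual 27.1 km
  Station 4: calculated 54.3 vs reported 54.3 → residual 0.0 km
Station 1, Station 2, Station 4 are mutually consistent (residuals ≈ 0); Station 3 is off by 27.1 km.

Station 3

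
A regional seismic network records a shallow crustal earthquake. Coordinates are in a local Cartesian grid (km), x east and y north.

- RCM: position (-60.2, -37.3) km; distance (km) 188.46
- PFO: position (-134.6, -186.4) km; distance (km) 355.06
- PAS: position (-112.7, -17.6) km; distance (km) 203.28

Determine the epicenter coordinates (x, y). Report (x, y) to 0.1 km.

x ≈ 27.7 km, y ≈ 129.4 km

Circle about each station: (x + 60.2)² + (y + 37.3)² = 188.46²; (x + 134.6)² + (y + 186.4)² = 355.06²; (x + 112.7)² + (y + 17.6)² = 203.28².
Subtracting pairs of circle equations eliminates x²+y² and gives linear equations (the radical axes):
-148.8 x − 298.2 y = -42703.64
-105.0 x + 39.4 y = 2190.13
Solving the 2×2 system: x ≈ 27.7, y ≈ 129.4 km.
Check against RCM (with the unrounded x, y): √((x + 60.2)²+(y + 37.3)²) = 188.44 ≈ 188.46 km. ✓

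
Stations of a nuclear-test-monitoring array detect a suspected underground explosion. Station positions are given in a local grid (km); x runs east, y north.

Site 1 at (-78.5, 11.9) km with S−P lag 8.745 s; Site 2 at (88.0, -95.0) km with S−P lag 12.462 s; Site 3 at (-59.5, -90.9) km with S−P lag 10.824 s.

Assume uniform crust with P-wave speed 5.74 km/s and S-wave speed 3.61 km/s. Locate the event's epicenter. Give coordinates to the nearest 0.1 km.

x ≈ 4.4 km, y ≈ -7.2 km

Distance from S−P lag: d = Δt · v_P v_S / (v_P − v_S) = Δt · (5.74·3.61)/(5.74−3.61) ≈ 9.7284·Δt.
So d_Site 1 = 85.07, d_Site 2 = 121.23, d_Site 3 = 105.30 km.
Circle about each station: (x + 78.5)² + (y − 11.9)² = 85.07²; (x − 88.0)² + (y + 95.0)² = 121.23²; (x + 59.5)² + (y + 90.9)² = 105.30².
Subtracting pairs of circle equations eliminates x²+y² and gives linear equations (the radical axes):
333.0 x − 213.8 y = 3005.33
38.0 x − 205.6 y = 1648.01
Solving the 2×2 system: x ≈ 4.4, y ≈ -7.2 km.
Check against Site 1 (with the unrounded x, y): √((x + 78.5)²+(y − 11.9)²) = 85.07 ≈ 85.07 km. ✓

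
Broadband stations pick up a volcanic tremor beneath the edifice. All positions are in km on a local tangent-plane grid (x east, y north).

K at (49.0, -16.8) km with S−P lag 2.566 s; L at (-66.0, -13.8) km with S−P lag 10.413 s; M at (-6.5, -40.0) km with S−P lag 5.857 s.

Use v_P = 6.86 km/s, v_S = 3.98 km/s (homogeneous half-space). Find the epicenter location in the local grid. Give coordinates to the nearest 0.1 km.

(31.7, 0.3)

Distance from S−P lag: d = Δt · v_P v_S / (v_P − v_S) = Δt · (6.86·3.98)/(6.86−3.98) ≈ 9.4801·Δt.
So d_K = 24.33, d_L = 98.72, d_M = 55.53 km.
Circle about each station: (x − 49.0)² + (y + 16.8)² = 24.33²; (x + 66.0)² + (y + 13.8)² = 98.72²; (x + 6.5)² + (y + 40.0)² = 55.53².
Subtracting the K equation from the L and M equations removes the quadratic terms:
-230.0 x + 6.0 y = -7290.49
-111.0 x − 46.4 y = -3532.62
Solving the 2×2 system: x ≈ 31.7, y ≈ 0.3 km.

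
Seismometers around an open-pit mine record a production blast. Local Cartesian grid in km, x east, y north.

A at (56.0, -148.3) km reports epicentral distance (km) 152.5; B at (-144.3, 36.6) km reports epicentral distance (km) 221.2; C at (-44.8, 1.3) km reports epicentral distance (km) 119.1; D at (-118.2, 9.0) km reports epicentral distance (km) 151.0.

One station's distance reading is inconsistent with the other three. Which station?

D

Solve using three stations at a time. Using A, B, C (subtract circle equations pairwise → linear system) gives (x, y) ≈ (74.5, 3.2).
Distances from that point to each station vs reported:
  A: calculated 152.6 vs reported 152.5 → residual 0.1 km
  B: calculated 221.3 vs reported 221.2 → residual 0.1 km
  C: calculated 119.3 vs reported 119.1 → residual 0.2 km
  D: calculated 192.8 vs reported 151.0 → residual 41.8 km
A, B, C are mutually consistent (residuals ≈ 0); D is off by 41.8 km.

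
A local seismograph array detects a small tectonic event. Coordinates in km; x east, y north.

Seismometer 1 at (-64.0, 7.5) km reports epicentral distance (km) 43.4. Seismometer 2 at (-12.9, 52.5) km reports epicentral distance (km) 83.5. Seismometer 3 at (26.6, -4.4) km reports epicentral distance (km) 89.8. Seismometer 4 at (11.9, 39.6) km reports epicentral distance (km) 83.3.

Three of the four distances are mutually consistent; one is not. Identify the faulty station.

Seismometer 3

Solve using three stations at a time. Using Seismometer 1, Seismometer 2, Seismometer 4 (subtract circle equations pairwise → linear system) gives (x, y) ≈ (-37.9, -27.2).
Distances from that point to each station vs reported:
  Seismometer 1: calculated 43.4 vs reported 43.4 → residual 0.0 km
  Seismometer 2: calculated 83.5 vs reported 83.5 → residual 0.0 km
  Seismometer 3: calculated 68.4 vs reported 89.8 → residual 21.4 km
  Seismometer 4: calculated 83.3 vs reported 83.3 → residual 0.0 km
Seismometer 1, Seismometer 2, Seismometer 4 are mutually consistent (residuals ≈ 0); Seismometer 3 is off by 21.4 km.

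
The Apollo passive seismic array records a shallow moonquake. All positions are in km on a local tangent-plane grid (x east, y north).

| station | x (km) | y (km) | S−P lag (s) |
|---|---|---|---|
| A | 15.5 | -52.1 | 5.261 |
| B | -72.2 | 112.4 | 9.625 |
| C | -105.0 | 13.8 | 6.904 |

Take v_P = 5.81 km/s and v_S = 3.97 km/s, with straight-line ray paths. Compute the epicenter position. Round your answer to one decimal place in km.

x ≈ -19.0 km, y ≈ 4.1 km

Distance from S−P lag: d = Δt · v_P v_S / (v_P − v_S) = Δt · (5.81·3.97)/(5.81−3.97) ≈ 12.5357·Δt.
So d_A = 65.95, d_B = 120.66, d_C = 86.55 km.
Circle about each station: (x − 15.5)² + (y + 52.1)² = 65.95²; (x + 72.2)² + (y − 112.4)² = 120.66²; (x + 105.0)² + (y − 13.8)² = 86.55².
Subtracting the A equation from the B and C equations removes the quadratic terms:
-175.4 x + 329.0 y = 4682.51
-241.0 x + 131.8 y = 5119.28
Solving the 2×2 system: x ≈ -19.0, y ≈ 4.1 km.
Check against A (with the unrounded x, y): √((x − 15.5)²+(y + 52.1)²) = 65.95 ≈ 65.95 km. ✓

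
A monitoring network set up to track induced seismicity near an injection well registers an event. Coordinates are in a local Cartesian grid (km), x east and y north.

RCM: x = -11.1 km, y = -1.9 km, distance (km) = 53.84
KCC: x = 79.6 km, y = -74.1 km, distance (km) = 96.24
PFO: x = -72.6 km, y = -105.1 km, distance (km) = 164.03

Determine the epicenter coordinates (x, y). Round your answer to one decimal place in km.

x ≈ 40.4 km, y ≈ 13.8 km

Circle about each station: (x + 11.1)² + (y + 1.9)² = 53.84²; (x − 79.6)² + (y + 74.1)² = 96.24²; (x + 72.6)² + (y + 105.1)² = 164.03².
Subtracting the RCM equation from the KCC and PFO equations removes the quadratic terms:
181.4 x − 144.4 y = 5336.76
-123.0 x − 206.4 y = -7817.15
Solving the 2×2 system: x ≈ 40.4, y ≈ 13.8 km.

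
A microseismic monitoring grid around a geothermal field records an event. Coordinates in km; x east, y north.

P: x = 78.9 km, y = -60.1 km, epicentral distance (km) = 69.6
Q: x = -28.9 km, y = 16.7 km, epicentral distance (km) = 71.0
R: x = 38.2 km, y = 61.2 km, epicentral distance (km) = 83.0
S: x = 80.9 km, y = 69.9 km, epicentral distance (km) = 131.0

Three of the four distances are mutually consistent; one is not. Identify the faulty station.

Solve using three stations at a time. Using P, Q, S (subtract circle equations pairwise → linear system) gives (x, y) ≈ (11.9, -41.4).
Distances from that point to each station vs reported:
  P: calculated 69.6 vs reported 69.6 → residual 0.0 km
  Q: calculated 71.0 vs reported 71.0 → residual 0.0 km
  R: calculated 106.0 vs reported 83.0 → residual 23.0 km
  S: calculated 131.0 vs reported 131.0 → residual 0.0 km
P, Q, S are mutually consistent (residuals ≈ 0); R is off by 23.0 km.

R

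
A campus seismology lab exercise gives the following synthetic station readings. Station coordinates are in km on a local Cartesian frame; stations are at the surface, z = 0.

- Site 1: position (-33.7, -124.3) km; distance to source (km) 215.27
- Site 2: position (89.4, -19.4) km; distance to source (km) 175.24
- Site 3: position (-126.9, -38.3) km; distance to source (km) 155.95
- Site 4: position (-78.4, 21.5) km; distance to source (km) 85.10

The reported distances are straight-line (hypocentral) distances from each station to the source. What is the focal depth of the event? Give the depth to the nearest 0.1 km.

Each station gives a sphere (x−x_i)² + (y−y_i)² + z² = d_i² (stations at z=0).
Subtracting the Site 1 sphere from Site 2 and Site 3: z² cancels, leaving linear equations in x and y:
246.2 x + 209.8 y = 7414.66
-186.4 x + 172.0 y = 23005.09
Solving: x ≈ -43.597, y ≈ 86.503 km (keep extra digits for the depth step; rounded: -43.6, 86.5).
Then from the Site 1 sphere: z² = 215.27² − (x + 33.7)² − (y + 124.3)² with x = -43.597, y = 86.503, so z ≈ 42.489 ≈ 42.5 km.

depth ≈ 42.5 km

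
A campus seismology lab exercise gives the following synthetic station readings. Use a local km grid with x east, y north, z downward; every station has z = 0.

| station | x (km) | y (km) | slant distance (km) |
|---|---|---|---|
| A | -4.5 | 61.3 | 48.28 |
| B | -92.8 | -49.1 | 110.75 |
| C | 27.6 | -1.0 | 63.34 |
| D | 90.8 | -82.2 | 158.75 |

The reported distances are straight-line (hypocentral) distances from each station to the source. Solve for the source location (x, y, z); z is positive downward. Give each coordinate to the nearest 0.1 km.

x ≈ -19.4 km, y ≈ 27.7 km, depth ≈ 31.3 km

Each station gives a sphere (x−x_i)² + (y−y_i)² + z² = d_i² (stations at z=0).
Subtracting the A sphere from B and C: z² cancels, leaving linear equations in x and y:
-176.6 x − 220.8 y = -2689.89
64.2 x − 124.6 y = -4696.18
Solving: x ≈ -19.396, y ≈ 27.696 km (keep extra digits for the depth step; rounded: -19.4, 27.7).
Then from the A sphere: z² = 48.28² − (x + 4.5)² − (y − 61.3)² with x = -19.396, y = 27.696, so z ≈ 31.302 ≈ 31.3 km.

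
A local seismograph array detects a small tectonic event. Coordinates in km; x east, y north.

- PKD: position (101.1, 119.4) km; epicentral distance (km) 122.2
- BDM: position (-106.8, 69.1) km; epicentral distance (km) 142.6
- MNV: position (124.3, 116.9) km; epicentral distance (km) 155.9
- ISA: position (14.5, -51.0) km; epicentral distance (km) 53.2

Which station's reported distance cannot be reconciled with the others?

Solve using three stations at a time. Using BDM, MNV, ISA (subtract circle equations pairwise → linear system) gives (x, y) ≈ (19.0, 2.0).
Distances from that point to each station vs reported:
  PKD: calculated 143.3 vs reported 122.2 → residual 21.1 km
  BDM: calculated 142.6 vs reported 142.6 → residual 0.0 km
  MNV: calculated 155.9 vs reported 155.9 → residual 0.0 km
  ISA: calculated 53.2 vs reported 53.2 → residual 0.0 km
BDM, MNV, ISA are mutually consistent (residuals ≈ 0); PKD is off by 21.1 km.

PKD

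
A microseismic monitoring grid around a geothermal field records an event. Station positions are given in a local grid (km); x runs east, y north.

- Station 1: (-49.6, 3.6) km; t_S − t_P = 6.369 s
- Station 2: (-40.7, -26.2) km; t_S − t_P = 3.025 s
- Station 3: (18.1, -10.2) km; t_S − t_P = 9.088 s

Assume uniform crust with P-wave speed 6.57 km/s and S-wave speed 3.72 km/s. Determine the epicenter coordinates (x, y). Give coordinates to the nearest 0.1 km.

Distance from S−P lag: d = Δt · v_P v_S / (v_P − v_S) = Δt · (6.57·3.72)/(6.57−3.72) ≈ 8.5756·Δt.
So d_Station 1 = 54.62, d_Station 2 = 25.94, d_Station 3 = 77.93 km.
Circle about each station: (x + 49.6)² + (y − 3.6)² = 54.62²; (x + 40.7)² + (y + 26.2)² = 25.94²; (x − 18.1)² + (y + 10.2)² = 77.93².
Subtracting pairs of circle equations eliminates x²+y² and gives linear equations (the radical axes):
17.8 x − 59.6 y = 2180.27
135.4 x − 27.6 y = -5131.21
Solving the 2×2 system: x ≈ -48.3, y ≈ -51.0 km.

(-48.3, -51.0)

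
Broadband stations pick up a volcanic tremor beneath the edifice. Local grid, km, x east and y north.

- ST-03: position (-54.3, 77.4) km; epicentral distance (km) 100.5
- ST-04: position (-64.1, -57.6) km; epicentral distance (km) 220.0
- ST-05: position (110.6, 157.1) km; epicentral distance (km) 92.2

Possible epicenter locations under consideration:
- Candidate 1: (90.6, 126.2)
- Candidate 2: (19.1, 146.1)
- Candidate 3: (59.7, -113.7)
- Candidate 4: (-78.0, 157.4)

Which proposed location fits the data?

For each candidate, compare |candidate − station| to the reported distance:
Candidate 1: residuals ST-03 52.4, ST-04 20.2, ST-05 55.4 → max 55.4 km
Candidate 2: residuals ST-03 0.0, ST-04 0.0, ST-05 0.0 → max 0.0 km
Candidate 3: residuals ST-03 122.0, ST-04 84.1, ST-05 183.3 → max 183.3 km
Candidate 4: residuals ST-03 17.1, ST-04 4.6, ST-05 96.4 → max 96.4 km
Only Candidate 2 has all residuals ≈ 0.

Candidate 2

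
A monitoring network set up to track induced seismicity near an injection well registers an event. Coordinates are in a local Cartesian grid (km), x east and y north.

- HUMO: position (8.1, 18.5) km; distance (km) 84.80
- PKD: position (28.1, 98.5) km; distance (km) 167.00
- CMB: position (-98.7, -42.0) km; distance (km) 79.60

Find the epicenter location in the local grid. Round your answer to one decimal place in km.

(-21.4, -61.0)

Circle about each station: (x − 8.1)² + (y − 18.5)² = 84.80²; (x − 28.1)² + (y − 98.5)² = 167.00²; (x + 98.7)² + (y + 42.0)² = 79.60².
Subtracting the HUMO equation from the PKD and CMB equations removes the quadratic terms:
40.0 x + 160.0 y = -10613.96
-213.6 x − 121.0 y = 11952.71
Solving the 2×2 system: x ≈ -21.4, y ≈ -61.0 km.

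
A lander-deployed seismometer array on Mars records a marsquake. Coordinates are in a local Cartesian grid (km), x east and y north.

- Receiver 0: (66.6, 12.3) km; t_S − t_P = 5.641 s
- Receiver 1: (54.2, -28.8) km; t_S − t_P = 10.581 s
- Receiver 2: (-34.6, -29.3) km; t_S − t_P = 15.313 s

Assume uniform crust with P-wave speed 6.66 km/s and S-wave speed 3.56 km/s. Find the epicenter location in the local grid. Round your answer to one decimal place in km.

x ≈ 49.7 km, y ≈ 52.0 km

Distance from S−P lag: d = Δt · v_P v_S / (v_P − v_S) = Δt · (6.66·3.56)/(6.66−3.56) ≈ 7.6483·Δt.
So d_Receiver 0 = 43.14, d_Receiver 1 = 80.93, d_Receiver 2 = 117.12 km.
Circle about each station: (x − 66.6)² + (y − 12.3)² = 43.14²; (x − 54.2)² + (y + 28.8)² = 80.93²; (x + 34.6)² + (y + 29.3)² = 117.12².
Subtracting the Receiver 0 equation from the Receiver 1 and Receiver 2 equations removes the quadratic terms:
-24.8 x − 82.2 y = -5508.38
-202.4 x − 83.2 y = -14387.23
Solving the 2×2 system: x ≈ 49.7, y ≈ 52.0 km.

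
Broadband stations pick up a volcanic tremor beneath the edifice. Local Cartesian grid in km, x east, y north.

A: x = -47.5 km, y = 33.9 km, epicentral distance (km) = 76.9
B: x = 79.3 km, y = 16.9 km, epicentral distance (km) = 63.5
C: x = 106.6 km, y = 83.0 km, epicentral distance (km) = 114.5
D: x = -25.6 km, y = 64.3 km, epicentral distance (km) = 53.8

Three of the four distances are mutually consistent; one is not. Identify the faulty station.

C

Solve using three stations at a time. Using A, B, D (subtract circle equations pairwise → linear system) gives (x, y) ≈ (27.0, 53.0).
Distances from that point to each station vs reported:
  A: calculated 76.9 vs reported 76.9 → residual 0.0 km
  B: calculated 63.5 vs reported 63.5 → residual 0.0 km
  C: calculated 85.1 vs reported 114.5 → residual 29.4 km
  D: calculated 53.8 vs reported 53.8 → residual 0.0 km
A, B, D are mutually consistent (residuals ≈ 0); C is off by 29.4 km.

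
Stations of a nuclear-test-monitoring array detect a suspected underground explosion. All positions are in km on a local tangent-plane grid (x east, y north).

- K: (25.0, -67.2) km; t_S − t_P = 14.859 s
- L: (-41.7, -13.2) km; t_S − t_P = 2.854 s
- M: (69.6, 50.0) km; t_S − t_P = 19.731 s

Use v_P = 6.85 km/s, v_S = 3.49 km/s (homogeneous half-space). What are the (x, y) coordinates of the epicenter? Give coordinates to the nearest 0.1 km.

Distance from S−P lag: d = Δt · v_P v_S / (v_P − v_S) = Δt · (6.85·3.49)/(6.85−3.49) ≈ 7.1150·Δt.
So d_K = 105.72, d_L = 20.31, d_M = 140.39 km.
Circle about each station: (x − 25.0)² + (y + 67.2)² = 105.72²; (x + 41.7)² + (y + 13.2)² = 20.31²; (x − 69.6)² + (y − 50.0)² = 140.39².
Subtracting pairs of circle equations eliminates x²+y² and gives linear equations (the radical axes):
-133.4 x + 108.0 y = 7536.51
89.2 x + 234.4 y = -6329.31
Solving the 2×2 system: x ≈ -59.9, y ≈ -4.2 km.

(-59.9, -4.2)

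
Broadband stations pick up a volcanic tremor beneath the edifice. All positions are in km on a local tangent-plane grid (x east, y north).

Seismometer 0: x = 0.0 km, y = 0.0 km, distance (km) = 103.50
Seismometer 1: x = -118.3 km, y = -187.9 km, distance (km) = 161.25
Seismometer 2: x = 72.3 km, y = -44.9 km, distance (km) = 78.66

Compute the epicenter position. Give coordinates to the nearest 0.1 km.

Circle about each station: x² + y² = 103.50²; (x + 118.3)² + (y + 187.9)² = 161.25²; (x − 72.3)² + (y + 44.9)² = 78.66².
Subtracting the Seismometer 0 equation from the Seismometer 1 and Seismometer 2 equations removes the quadratic terms:
-236.6 x − 375.8 y = 34011.99
144.6 x − 89.8 y = 11768.15
Solving the 2×2 system: x ≈ 18.1, y ≈ -101.9 km.
Check against Seismometer 0 (with the unrounded x, y): √(x²+y²) = 103.50 ≈ 103.50 km. ✓

18.1 km east, -101.9 km north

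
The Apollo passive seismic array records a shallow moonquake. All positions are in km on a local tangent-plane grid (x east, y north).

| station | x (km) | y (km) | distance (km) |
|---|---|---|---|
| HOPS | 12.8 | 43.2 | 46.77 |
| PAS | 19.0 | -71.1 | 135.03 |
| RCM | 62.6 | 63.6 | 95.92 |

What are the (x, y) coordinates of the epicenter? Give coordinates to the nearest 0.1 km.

Circle about each station: (x − 12.8)² + (y − 43.2)² = 46.77²; (x − 19.0)² + (y + 71.1)² = 135.03²; (x − 62.6)² + (y − 63.6)² = 95.92².
Subtracting pairs of circle equations eliminates x²+y² and gives linear equations (the radical axes):
12.4 x − 228.6 y = -12659.54
99.6 x + 40.8 y = -1079.57
Solving the 2×2 system: x ≈ -32.8, y ≈ 53.6 km.
Check against HOPS (with the unrounded x, y): √((x − 12.8)²+(y − 43.2)²) = 46.77 ≈ 46.77 km. ✓

x ≈ -32.8 km, y ≈ 53.6 km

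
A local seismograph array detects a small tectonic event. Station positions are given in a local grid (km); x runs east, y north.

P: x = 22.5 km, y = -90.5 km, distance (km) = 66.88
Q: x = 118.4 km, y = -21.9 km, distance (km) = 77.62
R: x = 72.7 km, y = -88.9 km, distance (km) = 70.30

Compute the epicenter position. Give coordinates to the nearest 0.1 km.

40.9 km east, -26.2 km north

Circle about each station: (x − 22.5)² + (y + 90.5)² = 66.88²; (x − 118.4)² + (y + 21.9)² = 77.62²; (x − 72.7)² + (y + 88.9)² = 70.30².
Subtracting the P equation from the Q and R equations removes the quadratic terms:
191.8 x + 137.2 y = 4249.74
100.4 x + 3.2 y = 4022.84
Solving the 2×2 system: x ≈ 40.9, y ≈ -26.2 km.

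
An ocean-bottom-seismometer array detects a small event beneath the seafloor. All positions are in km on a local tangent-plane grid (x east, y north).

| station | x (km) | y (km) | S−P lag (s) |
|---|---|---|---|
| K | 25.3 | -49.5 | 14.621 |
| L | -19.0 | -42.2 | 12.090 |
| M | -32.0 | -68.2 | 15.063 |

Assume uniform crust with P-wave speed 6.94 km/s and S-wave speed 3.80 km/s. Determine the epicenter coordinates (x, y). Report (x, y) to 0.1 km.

Distance from S−P lag: d = Δt · v_P v_S / (v_P − v_S) = Δt · (6.94·3.80)/(6.94−3.80) ≈ 8.3987·Δt.
So d_K = 122.80, d_L = 101.54, d_M = 126.51 km.
Circle about each station: (x − 25.3)² + (y + 49.5)² = 122.80²; (x + 19.0)² + (y + 42.2)² = 101.54²; (x + 32.0)² + (y + 68.2)² = 126.51².
Subtracting pairs of circle equations eliminates x²+y² and gives linear equations (the radical axes):
-88.6 x + 14.6 y = 3820.97
-114.6 x − 37.4 y = 1659.96
Solving the 2×2 system: x ≈ -33.5, y ≈ 58.3 km.

-33.5 km east, 58.3 km north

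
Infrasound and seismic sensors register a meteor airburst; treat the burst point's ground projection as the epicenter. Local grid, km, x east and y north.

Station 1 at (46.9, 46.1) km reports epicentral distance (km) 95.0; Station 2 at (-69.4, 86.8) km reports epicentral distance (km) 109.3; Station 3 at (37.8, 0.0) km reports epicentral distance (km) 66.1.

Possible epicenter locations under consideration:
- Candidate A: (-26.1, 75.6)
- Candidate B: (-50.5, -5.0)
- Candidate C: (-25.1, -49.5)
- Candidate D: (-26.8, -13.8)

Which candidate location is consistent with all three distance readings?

Candidate D

For each candidate, compare |candidate − station| to the reported distance:
Candidate A: residuals Station 1 16.3, Station 2 64.6, Station 3 32.9 → max 64.6 km
Candidate B: residuals Station 1 15.0, Station 2 15.6, Station 3 22.3 → max 22.3 km
Candidate C: residuals Station 1 24.7, Station 2 34.0, Station 3 13.9 → max 34.0 km
Candidate D: residuals Station 1 0.0, Station 2 0.1, Station 3 0.0 → max 0.1 km
Only Candidate D has all residuals ≈ 0.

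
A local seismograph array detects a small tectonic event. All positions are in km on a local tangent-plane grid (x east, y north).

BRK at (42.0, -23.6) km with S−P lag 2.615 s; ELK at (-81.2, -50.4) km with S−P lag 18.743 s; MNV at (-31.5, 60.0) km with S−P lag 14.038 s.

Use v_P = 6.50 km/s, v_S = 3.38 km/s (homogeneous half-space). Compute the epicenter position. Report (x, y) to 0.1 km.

x ≈ 42.8 km, y ≈ -5.2 km

Distance from S−P lag: d = Δt · v_P v_S / (v_P − v_S) = Δt · (6.50·3.38)/(6.50−3.38) ≈ 7.0417·Δt.
So d_BRK = 18.41, d_ELK = 131.98, d_MNV = 98.85 km.
Circle about each station: (x − 42.0)² + (y + 23.6)² = 18.41²; (x + 81.2)² + (y + 50.4)² = 131.98²; (x + 31.5)² + (y − 60.0)² = 98.85².
Subtracting the BRK equation from the ELK and MNV equations removes the quadratic terms:
-246.4 x − 53.6 y = -10267.15
-147.0 x + 167.2 y = -7161.10
Solving the 2×2 system: x ≈ 42.8, y ≈ -5.2 km.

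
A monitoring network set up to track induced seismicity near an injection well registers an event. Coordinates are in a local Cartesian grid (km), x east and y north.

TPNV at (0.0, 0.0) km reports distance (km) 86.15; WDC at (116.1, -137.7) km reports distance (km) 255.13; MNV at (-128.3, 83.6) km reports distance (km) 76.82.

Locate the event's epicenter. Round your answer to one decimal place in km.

Circle about each station: x² + y² = 86.15²; (x − 116.1)² + (y + 137.7)² = 255.13²; (x + 128.3)² + (y − 83.6)² = 76.82².
Subtracting pairs of circle equations eliminates x²+y² and gives linear equations (the radical axes):
232.2 x − 275.4 y = -25228.99
-256.6 x + 167.2 y = 24970.36
Solving the 2×2 system: x ≈ -83.5, y ≈ 21.2 km.

-83.5 km east, 21.2 km north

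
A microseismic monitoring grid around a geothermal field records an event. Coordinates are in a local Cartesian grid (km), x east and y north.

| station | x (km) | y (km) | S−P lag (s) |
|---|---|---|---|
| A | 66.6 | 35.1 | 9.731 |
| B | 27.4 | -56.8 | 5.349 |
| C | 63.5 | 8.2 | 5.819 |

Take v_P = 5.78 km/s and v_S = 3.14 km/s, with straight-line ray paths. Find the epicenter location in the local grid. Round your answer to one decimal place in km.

Distance from S−P lag: d = Δt · v_P v_S / (v_P − v_S) = Δt · (5.78·3.14)/(5.78−3.14) ≈ 6.8747·Δt.
So d_A = 66.90, d_B = 36.77, d_C = 40.00 km.
Circle about each station: (x − 66.6)² + (y − 35.1)² = 66.90²; (x − 27.4)² + (y + 56.8)² = 36.77²; (x − 63.5)² + (y − 8.2)² = 40.00².
Subtracting pairs of circle equations eliminates x²+y² and gives linear equations (the radical axes):
-78.4 x − 183.8 y = 1433.01
-6.2 x − 53.8 y = 1307.53
Solving the 2×2 system: x ≈ 53.0, y ≈ -30.4 km.
Check against A (with the unrounded x, y): √((x − 66.6)²+(y − 35.1)²) = 66.91 ≈ 66.90 km. ✓

(53.0, -30.4)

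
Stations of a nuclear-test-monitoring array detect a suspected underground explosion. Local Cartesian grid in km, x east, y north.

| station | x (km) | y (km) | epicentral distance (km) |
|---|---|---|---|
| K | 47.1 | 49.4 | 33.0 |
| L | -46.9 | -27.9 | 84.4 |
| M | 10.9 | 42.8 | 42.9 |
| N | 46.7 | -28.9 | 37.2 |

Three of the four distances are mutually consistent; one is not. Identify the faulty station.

Solve using three stations at a time. Using L, M, N (subtract circle equations pairwise → linear system) gives (x, y) ≈ (30.9, 4.8).
Distances from that point to each station vs reported:
  K: calculated 47.4 vs reported 33.0 → residual 14.4 km
  L: calculated 84.4 vs reported 84.4 → residual 0.0 km
  M: calculated 42.9 vs reported 42.9 → residual 0.0 km
  N: calculated 37.2 vs reported 37.2 → residual 0.0 km
L, M, N are mutually consistent (residuals ≈ 0); K is off by 14.4 km.

K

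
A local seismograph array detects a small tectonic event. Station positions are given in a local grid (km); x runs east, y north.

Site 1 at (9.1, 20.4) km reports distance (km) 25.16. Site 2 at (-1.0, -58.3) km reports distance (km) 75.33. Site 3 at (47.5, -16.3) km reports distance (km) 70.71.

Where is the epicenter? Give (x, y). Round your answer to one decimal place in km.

Circle about each station: (x − 9.1)² + (y − 20.4)² = 25.16²; (x + 1.0)² + (y + 58.3)² = 75.33²; (x − 47.5)² + (y + 16.3)² = 70.71².
Subtracting the Site 1 equation from the Site 2 and Site 3 equations removes the quadratic terms:
-20.2 x − 157.4 y = -2140.66
76.8 x − 73.4 y = -2343.91
Solving the 2×2 system: x ≈ -15.6, y ≈ 15.6 km.
Check against Site 1 (with the unrounded x, y): √((x − 9.1)²+(y − 20.4)²) = 25.17 ≈ 25.16 km. ✓

x ≈ -15.6 km, y ≈ 15.6 km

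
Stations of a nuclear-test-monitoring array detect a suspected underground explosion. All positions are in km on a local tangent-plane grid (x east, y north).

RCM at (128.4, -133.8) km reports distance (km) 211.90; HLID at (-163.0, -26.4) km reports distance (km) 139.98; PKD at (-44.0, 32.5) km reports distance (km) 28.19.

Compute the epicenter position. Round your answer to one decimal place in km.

Circle about each station: (x − 128.4)² + (y + 133.8)² = 211.90²; (x + 163.0)² + (y + 26.4)² = 139.98²; (x + 44.0)² + (y − 32.5)² = 28.19².
Subtracting the RCM equation from the HLID and PKD equations removes the quadratic terms:
-582.8 x + 214.8 y = 18184.17
-344.8 x + 332.6 y = 12710.18
Solving the 2×2 system: x ≈ -27.7, y ≈ 9.5 km.

(-27.7, 9.5)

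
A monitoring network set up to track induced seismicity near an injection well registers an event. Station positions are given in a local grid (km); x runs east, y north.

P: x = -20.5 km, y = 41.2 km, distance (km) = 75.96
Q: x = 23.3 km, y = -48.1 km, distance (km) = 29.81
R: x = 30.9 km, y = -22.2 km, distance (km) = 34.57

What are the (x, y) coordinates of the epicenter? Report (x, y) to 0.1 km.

-2.1 km east, -32.5 km north

Circle about each station: (x + 20.5)² + (y − 41.2)² = 75.96²; (x − 23.3)² + (y + 48.1)² = 29.81²; (x − 30.9)² + (y + 22.2)² = 34.57².
Subtracting the P equation from the Q and R equations removes the quadratic terms:
87.6 x − 178.6 y = 5620.10
102.8 x − 126.8 y = 3904.80
Solving the 2×2 system: x ≈ -2.1, y ≈ -32.5 km.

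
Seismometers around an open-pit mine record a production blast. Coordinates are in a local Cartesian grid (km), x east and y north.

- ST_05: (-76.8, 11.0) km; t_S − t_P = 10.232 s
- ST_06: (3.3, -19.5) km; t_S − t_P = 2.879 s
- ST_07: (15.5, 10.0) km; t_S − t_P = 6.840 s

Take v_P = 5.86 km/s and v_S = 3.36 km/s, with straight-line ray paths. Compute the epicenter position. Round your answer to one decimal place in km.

Distance from S−P lag: d = Δt · v_P v_S / (v_P − v_S) = Δt · (5.86·3.36)/(5.86−3.36) ≈ 7.8758·Δt.
So d_ST_05 = 80.59, d_ST_06 = 22.67, d_ST_07 = 53.87 km.
Circle about each station: (x + 76.8)² + (y − 11.0)² = 80.59²; (x − 3.3)² + (y + 19.5)² = 22.67²; (x − 15.5)² + (y − 10.0)² = 53.87².
Subtracting the ST_05 equation from the ST_06 and ST_07 equations removes the quadratic terms:
160.2 x − 61.0 y = 352.72
184.6 x − 2.0 y = -2086.22
Solving the 2×2 system: x ≈ -11.7, y ≈ -36.5 km.

-11.7 km east, -36.5 km north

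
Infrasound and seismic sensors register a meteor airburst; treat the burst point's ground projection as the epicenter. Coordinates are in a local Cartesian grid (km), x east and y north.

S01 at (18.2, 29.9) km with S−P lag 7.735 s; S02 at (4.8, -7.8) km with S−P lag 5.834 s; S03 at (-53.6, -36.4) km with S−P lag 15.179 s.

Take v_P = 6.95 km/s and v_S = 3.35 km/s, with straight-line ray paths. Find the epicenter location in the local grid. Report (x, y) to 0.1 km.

Distance from S−P lag: d = Δt · v_P v_S / (v_P − v_S) = Δt · (6.95·3.35)/(6.95−3.35) ≈ 6.4674·Δt.
So d_S01 = 50.03, d_S02 = 37.73, d_S03 = 98.17 km.
Circle about each station: (x − 18.2)² + (y − 29.9)² = 50.03²; (x − 4.8)² + (y + 7.8)² = 37.73²; (x + 53.6)² + (y + 36.4)² = 98.17².
Subtracting pairs of circle equations eliminates x²+y² and gives linear equations (the radical axes):
-26.8 x − 75.4 y = -61.92
-143.6 x − 132.6 y = -4161.68
Solving the 2×2 system: x ≈ 42.0, y ≈ -14.1 km.
Check against S01 (with the unrounded x, y): √((x − 18.2)²+(y − 29.9)²) = 50.04 ≈ 50.03 km. ✓

42.0 km east, -14.1 km north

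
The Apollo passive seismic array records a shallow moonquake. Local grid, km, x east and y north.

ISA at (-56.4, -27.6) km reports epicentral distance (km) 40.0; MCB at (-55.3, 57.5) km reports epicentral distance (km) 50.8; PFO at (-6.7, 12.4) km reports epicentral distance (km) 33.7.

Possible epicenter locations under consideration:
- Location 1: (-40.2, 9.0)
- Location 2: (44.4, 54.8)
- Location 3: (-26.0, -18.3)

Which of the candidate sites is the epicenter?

Location 1

For each candidate, compare |candidate − station| to the reported distance:
Location 1: residuals ISA 0.0, MCB 0.0, PFO 0.0 → max 0.0 km
Location 2: residuals ISA 90.2, MCB 48.9, PFO 32.7 → max 90.2 km
Location 3: residuals ISA 8.2, MCB 30.5, PFO 2.6 → max 30.5 km
Only Location 1 has all residuals ≈ 0.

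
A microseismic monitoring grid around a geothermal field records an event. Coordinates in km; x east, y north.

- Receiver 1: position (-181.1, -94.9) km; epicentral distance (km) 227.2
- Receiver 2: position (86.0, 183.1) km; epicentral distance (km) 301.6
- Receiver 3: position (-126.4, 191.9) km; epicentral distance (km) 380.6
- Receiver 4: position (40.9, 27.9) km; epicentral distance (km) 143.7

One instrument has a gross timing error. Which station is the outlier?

Solve using three stations at a time. Using Receiver 1, Receiver 2, Receiver 4 (subtract circle equations pairwise → linear system) gives (x, y) ≈ (45.1, -115.7).
Distances from that point to each station vs reported:
  Receiver 1: calculated 227.2 vs reported 227.2 → residual 0.0 km
  Receiver 2: calculated 301.6 vs reported 301.6 → residual 0.0 km
  Receiver 3: calculated 352.2 vs reported 380.6 → residual 28.4 km
  Receiver 4: calculated 143.7 vs reported 143.7 → residual 0.0 km
Receiver 1, Receiver 2, Receiver 4 are mutually consistent (residuals ≈ 0); Receiver 3 is off by 28.4 km.

Receiver 3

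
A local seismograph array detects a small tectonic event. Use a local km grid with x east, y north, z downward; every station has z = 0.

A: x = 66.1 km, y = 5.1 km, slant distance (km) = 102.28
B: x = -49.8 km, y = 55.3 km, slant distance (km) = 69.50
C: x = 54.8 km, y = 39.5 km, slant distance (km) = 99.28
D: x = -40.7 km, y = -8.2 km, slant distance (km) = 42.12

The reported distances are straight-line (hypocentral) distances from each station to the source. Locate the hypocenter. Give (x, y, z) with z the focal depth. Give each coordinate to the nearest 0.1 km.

(-28.4, 1.9, 39.0)

Each station gives a sphere (x−x_i)² + (y−y_i)² + z² = d_i² (stations at z=0).
Subtracting the A sphere from B and C: z² cancels, leaving linear equations in x and y:
-231.8 x + 100.4 y = 6773.86
-22.6 x + 68.8 y = 772.75
Solving: x ≈ -28.398, y ≈ 1.903 km (keep extra digits for the depth step; rounded: -28.4, 1.9).
Then from the A sphere: z² = 102.28² − (x − 66.1)² − (y − 5.1)² with x = -28.398, y = 1.903, so z ≈ 39.001 ≈ 39.0 km.
Check against D (with the unrounded solution): distance 42.12 ≈ 42.12 km. ✓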